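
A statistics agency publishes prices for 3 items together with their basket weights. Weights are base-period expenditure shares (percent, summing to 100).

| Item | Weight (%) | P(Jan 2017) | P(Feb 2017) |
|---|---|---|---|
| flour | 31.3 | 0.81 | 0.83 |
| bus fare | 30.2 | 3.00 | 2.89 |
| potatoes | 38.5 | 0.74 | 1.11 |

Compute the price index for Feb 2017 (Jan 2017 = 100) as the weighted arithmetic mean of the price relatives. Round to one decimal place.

118.9

flour: 31.3 × (0.83/0.81) = 31.3 × 1.024691 = 32.0728
bus fare: 30.2 × (2.89/3.00) = 30.2 × 0.963333 = 29.0927
potatoes: 38.5 × (1.11/0.74) = 38.5 × 1.500000 = 57.7500
Index = Σ wᵢ·(p₁ᵢ/p₀ᵢ) = 32.0728 + 29.0927 + 57.7500 = 118.9155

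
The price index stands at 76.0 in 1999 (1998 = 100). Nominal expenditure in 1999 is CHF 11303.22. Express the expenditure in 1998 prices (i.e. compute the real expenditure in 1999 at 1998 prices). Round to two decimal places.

14872.66

Real = Nominal ÷ (Index/100) = 11303.22 ÷ (76.0/100)
     = 11303.22 ÷ 0.760 = 14872.6579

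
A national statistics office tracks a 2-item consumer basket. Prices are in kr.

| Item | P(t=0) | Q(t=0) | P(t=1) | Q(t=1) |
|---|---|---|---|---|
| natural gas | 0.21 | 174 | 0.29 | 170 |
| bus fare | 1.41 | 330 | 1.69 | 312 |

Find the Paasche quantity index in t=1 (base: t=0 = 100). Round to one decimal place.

94.8

Paasche quantity index uses current-period prices as weights.
ΣP(t=1)·Q(t=1) = 0.29×170 + 1.69×312 = 49.3 + 527.28 = 576.58
ΣP(t=1)·Q(t=0) = 0.29×174 + 1.69×330 = 50.46 + 557.7 = 608.16
Index = 576.58 / 608.16 × 100 = 94.8073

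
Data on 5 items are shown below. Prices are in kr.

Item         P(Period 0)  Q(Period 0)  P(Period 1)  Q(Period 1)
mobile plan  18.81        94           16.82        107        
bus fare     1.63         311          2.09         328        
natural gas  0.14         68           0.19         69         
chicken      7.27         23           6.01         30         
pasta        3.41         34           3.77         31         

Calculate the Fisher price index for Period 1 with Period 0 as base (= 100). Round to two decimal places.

Laspeyres component (base-period weights):
ΣP(Period 1)Q(Period 0) = 16.82×94 + 2.09×311 + 0.19×68 + 6.01×23 + 3.77×34 = 1581.08 + 649.99 + 12.92 + 138.23 + 128.18 = 2510.4
ΣP(Period 0)Q(Period 0) = 18.81×94 + 1.63×311 + 0.14×68 + 7.27×23 + 3.41×34 = 1768.14 + 506.93 + 9.52 + 167.21 + 115.94 = 2567.74
L = 2510.4 / 2567.74 × 100 = 97.7669
Paasche component (current-period weights):
ΣP(Period 1)Q(Period 1) = 16.82×107 + 2.09×328 + 0.19×69 + 6.01×30 + 3.77×31 = 1799.74 + 685.52 + 13.11 + 180.3 + 116.87 = 2795.54
ΣP(Period 0)Q(Period 1) = 18.81×107 + 1.63×328 + 0.14×69 + 7.27×30 + 3.41×31 = 2012.67 + 534.64 + 9.66 + 218.1 + 105.71 = 2880.78
P = 2795.54 / 2880.78 × 100 = 97.0411
Fisher = √(L × P) = √(97.7669 × 97.0411) = 97.4033

97.40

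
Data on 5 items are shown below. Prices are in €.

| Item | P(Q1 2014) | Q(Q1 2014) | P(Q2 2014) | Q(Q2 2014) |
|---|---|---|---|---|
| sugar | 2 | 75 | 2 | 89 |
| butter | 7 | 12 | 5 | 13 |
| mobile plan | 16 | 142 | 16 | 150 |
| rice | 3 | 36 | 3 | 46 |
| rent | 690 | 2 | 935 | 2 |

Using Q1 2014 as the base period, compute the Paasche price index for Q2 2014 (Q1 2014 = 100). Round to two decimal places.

Paasche price index uses current-period quantities as weights.
ΣP(Q2 2014)·Q(Q2 2014) = 2×89 + 5×13 + 16×150 + 3×46 + 935×2 = 178 + 65 + 2400 + 138 + 1870 = 4651
ΣP(Q1 2014)·Q(Q2 2014) = 2×89 + 7×13 + 16×150 + 3×46 + 690×2 = 178 + 91 + 2400 + 138 + 1380 = 4187
Index = 4651 / 4187 × 100 = 111.0819

111.08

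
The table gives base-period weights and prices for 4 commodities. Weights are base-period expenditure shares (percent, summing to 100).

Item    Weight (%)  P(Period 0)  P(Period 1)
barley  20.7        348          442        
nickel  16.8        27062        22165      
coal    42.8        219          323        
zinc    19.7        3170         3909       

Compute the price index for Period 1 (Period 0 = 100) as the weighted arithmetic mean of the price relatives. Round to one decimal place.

127.5

barley: 20.7 × (442/348) = 20.7 × 1.270115 = 26.2914
nickel: 16.8 × (22165/27062) = 16.8 × 0.819045 = 13.7600
coal: 42.8 × (323/219) = 42.8 × 1.474886 = 63.1251
zinc: 19.7 × (3909/3170) = 19.7 × 1.233123 = 24.2925
Index = Σ wᵢ·(p₁ᵢ/p₀ᵢ) = 26.2914 + 13.7600 + 63.1251 + 24.2925 = 127.4690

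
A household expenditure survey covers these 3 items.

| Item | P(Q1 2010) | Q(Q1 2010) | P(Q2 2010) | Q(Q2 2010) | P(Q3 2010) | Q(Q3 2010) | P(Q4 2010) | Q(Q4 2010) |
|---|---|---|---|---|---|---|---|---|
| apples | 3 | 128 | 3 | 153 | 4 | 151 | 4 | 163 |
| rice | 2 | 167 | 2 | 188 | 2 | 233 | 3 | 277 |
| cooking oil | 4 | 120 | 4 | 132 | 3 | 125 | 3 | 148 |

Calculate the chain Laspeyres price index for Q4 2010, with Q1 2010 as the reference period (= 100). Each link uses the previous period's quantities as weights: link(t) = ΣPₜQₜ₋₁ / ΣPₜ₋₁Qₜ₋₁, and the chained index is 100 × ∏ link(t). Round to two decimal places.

Link Q1 2010→Q2 2010:
ΣP(Q2 2010)Q(Q1 2010) = 3×128 + 2×167 + 4×120 = 384 + 334 + 480 = 1198
ΣP(Q1 2010)Q(Q1 2010) = 3×128 + 2×167 + 4×120 = 384 + 334 + 480 = 1198
link = 1198/1198 = 1.000000
Link Q2 2010→Q3 2010:
ΣP(Q3 2010)Q(Q2 2010) = 4×153 + 2×188 + 3×132 = 612 + 376 + 396 = 1384
ΣP(Q2 2010)Q(Q2 2010) = 3×153 + 2×188 + 4×132 = 459 + 376 + 528 = 1363
link = 1384/1363 = 1.015407
Link Q3 2010→Q4 2010:
ΣP(Q4 2010)Q(Q3 2010) = 4×151 + 3×233 + 3×125 = 604 + 699 + 375 = 1678
ΣP(Q3 2010)Q(Q3 2010) = 4×151 + 2×233 + 3×125 = 604 + 466 + 375 = 1445
link = 1678/1445 = 1.161246
Chained index = 100 × 1.000000 × 1.015407 × 1.161246 = 117.9137

117.91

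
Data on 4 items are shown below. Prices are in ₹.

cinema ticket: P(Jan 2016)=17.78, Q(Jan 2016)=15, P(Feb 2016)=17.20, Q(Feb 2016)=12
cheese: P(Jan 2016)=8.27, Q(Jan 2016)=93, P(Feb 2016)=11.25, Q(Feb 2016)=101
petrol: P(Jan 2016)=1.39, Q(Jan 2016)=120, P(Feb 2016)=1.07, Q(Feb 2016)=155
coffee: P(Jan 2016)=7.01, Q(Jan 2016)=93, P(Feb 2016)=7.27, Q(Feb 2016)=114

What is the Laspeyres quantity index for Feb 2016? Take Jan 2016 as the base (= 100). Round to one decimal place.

111.3

Laspeyres quantity index uses base-period prices as weights.
ΣP(Jan 2016)·Q(Feb 2016) = 17.78×12 + 8.27×101 + 1.39×155 + 7.01×114 = 213.36 + 835.27 + 215.45 + 799.14 = 2063.22
ΣP(Jan 2016)·Q(Jan 2016) = 17.78×15 + 8.27×93 + 1.39×120 + 7.01×93 = 266.7 + 769.11 + 166.8 + 651.93 = 1854.54
Index = 2063.22 / 1854.54 × 100 = 111.2524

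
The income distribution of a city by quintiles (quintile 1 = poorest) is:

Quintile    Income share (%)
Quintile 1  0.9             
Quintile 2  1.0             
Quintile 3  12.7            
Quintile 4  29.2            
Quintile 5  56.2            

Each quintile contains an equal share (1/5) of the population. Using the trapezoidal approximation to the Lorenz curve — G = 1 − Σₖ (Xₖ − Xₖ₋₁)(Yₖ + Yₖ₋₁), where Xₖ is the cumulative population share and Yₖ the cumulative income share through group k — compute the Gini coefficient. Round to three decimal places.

Cumulative income shares Yₖ: 0.0090, 0.0190, 0.1460, 0.4380, 1.0000
Σ (Xₖ−Xₖ₋₁)(Yₖ+Yₖ₋₁) = (1/5)(0.0090+0.0000) + (1/5)(0.0190+0.0090) + (1/5)(0.1460+0.0190) + (1/5)(0.4380+0.1460) + (1/5)(1.0000+0.4380)
  = 0.0018 + 0.0056 + 0.0330 + 0.1168 + 0.2876 = 0.4448
G = 1 − 0.4448 = 0.5552

0.555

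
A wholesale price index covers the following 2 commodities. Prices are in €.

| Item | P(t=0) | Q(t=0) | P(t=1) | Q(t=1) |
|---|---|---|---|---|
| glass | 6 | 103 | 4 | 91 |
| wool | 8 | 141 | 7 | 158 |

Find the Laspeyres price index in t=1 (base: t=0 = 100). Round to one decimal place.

80.1

Laspeyres price index uses base-period quantities as weights.
ΣP(t=1)·Q(t=0) = 4×103 + 7×141 = 412 + 987 = 1399
ΣP(t=0)·Q(t=0) = 6×103 + 8×141 = 618 + 1128 = 1746
Index = 1399 / 1746 × 100 = 80.1260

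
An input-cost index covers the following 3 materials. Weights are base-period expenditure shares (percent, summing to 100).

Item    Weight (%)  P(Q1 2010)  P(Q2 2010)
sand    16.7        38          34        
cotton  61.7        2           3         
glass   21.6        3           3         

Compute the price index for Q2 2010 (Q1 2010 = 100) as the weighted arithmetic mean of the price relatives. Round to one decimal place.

sand: 16.7 × (34/38) = 16.7 × 0.894737 = 14.9421
cotton: 61.7 × (3/2) = 61.7 × 1.500000 = 92.5500
glass: 21.6 × (3/3) = 21.6 × 1.000000 = 21.6000
Index = Σ wᵢ·(p₁ᵢ/p₀ᵢ) = 14.9421 + 92.5500 + 21.6000 = 129.0921

129.1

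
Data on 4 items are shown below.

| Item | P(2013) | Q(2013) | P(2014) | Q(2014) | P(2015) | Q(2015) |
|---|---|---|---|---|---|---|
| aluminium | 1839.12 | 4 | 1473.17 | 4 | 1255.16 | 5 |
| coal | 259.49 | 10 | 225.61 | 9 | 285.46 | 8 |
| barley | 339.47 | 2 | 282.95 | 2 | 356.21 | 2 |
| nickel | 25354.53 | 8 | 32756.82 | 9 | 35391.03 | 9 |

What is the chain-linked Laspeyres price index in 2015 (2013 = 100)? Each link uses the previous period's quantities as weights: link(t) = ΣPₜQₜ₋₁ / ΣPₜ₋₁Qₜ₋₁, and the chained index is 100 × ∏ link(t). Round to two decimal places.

Link 2013→2014:
ΣP(2014)Q(2013) = 1473.17×4 + 225.61×10 + 282.95×2 + 32756.82×8 = 5892.68 + 2256.1 + 565.9 + 262054.56 = 270769.24
ΣP(2013)Q(2013) = 1839.12×4 + 259.49×10 + 339.47×2 + 25354.53×8 = 7356.48 + 2594.9 + 678.94 + 202836.24 = 213466.56
link = 270769.24/213466.56 = 1.268439
Link 2014→2015:
ΣP(2015)Q(2014) = 1255.16×4 + 285.46×9 + 356.21×2 + 35391.03×9 = 5020.64 + 2569.14 + 712.42 + 318519.27 = 326821.47
ΣP(2014)Q(2014) = 1473.17×4 + 225.61×9 + 282.95×2 + 32756.82×9 = 5892.68 + 2030.49 + 565.9 + 294811.38 = 303300.45
link = 326821.47/303300.45 = 1.077550
Chained index = 100 × 1.268439 × 1.077550 = 136.6806

136.68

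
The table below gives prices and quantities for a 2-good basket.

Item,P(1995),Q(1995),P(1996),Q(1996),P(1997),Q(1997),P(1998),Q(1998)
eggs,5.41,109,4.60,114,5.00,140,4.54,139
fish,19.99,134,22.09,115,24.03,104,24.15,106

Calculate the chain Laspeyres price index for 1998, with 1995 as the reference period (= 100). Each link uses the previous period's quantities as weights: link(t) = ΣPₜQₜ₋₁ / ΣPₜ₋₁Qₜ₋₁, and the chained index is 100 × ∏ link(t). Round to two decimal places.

Link 1995→1996:
ΣP(1996)Q(1995) = 4.60×109 + 22.09×134 = 501.4 + 2960.06 = 3461.46
ΣP(1995)Q(1995) = 5.41×109 + 19.99×134 = 589.69 + 2678.66 = 3268.35
link = 3461.46/3268.35 = 1.059085
Link 1996→1997:
ΣP(1997)Q(1996) = 5.00×114 + 24.03×115 = 570 + 2763.45 = 3333.45
ΣP(1996)Q(1996) = 4.60×114 + 22.09×115 = 524.4 + 2540.35 = 3064.75
link = 3333.45/3064.75 = 1.087674
Link 1997→1998:
ΣP(1998)Q(1997) = 4.54×140 + 24.15×104 = 635.6 + 2511.6 = 3147.2
ΣP(1997)Q(1997) = 5.00×140 + 24.03×104 = 700 + 2499.12 = 3199.12
link = 3147.2/3199.12 = 0.983771
Chained index = 100 × 1.059085 × 1.087674 × 0.983771 = 113.3244

113.32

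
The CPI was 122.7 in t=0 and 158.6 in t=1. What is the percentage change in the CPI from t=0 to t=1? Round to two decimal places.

Change = (158.6 − 122.7) / 122.7 × 100
       = 35.9 / 122.7 × 100 = 29.2584%

29.26%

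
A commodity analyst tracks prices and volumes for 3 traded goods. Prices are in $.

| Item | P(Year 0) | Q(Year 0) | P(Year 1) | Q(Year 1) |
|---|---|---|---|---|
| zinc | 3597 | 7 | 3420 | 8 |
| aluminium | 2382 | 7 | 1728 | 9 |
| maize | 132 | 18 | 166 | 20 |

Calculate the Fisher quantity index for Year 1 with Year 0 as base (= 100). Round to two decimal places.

Laspeyres component (base-period weights):
ΣP(Year 0)Q(Year 1) = 3597×8 + 2382×9 + 132×20 = 28776 + 21438 + 2640 = 52854
ΣP(Year 0)Q(Year 0) = 3597×7 + 2382×7 + 132×18 = 25179 + 16674 + 2376 = 44229
L = 52854 / 44229 × 100 = 119.5008
Paasche component (current-period weights):
ΣP(Year 1)Q(Year 1) = 3420×8 + 1728×9 + 166×20 = 27360 + 15552 + 3320 = 46232
ΣP(Year 1)Q(Year 0) = 3420×7 + 1728×7 + 166×18 = 23940 + 12096 + 2988 = 39024
P = 46232 / 39024 × 100 = 118.4707
Fisher = √(L × P) = √(119.5008 × 118.4707) = 118.9846

118.98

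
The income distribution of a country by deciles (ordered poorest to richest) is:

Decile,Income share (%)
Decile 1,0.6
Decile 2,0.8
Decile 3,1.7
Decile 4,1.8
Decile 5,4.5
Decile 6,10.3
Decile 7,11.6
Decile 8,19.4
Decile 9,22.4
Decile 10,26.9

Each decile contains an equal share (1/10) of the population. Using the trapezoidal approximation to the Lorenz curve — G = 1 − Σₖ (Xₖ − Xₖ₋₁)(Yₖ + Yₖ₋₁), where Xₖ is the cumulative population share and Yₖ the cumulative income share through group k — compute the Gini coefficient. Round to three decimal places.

Cumulative income shares Yₖ: 0.0060, 0.0140, 0.0310, 0.0490, 0.0940, 0.1970, 0.3130, 0.5070, 0.7310, 1.0000
Σ (Xₖ−Xₖ₋₁)(Yₖ+Yₖ₋₁) = (1/10)(0.0060+0.0000) + (1/10)(0.0140+0.0060) + (1/10)(0.0310+0.0140) + (1/10)(0.0490+0.0310) + (1/10)(0.0940+0.0490) + (1/10)(0.1970+0.0940) + (1/10)(0.3130+0.1970) + (1/10)(0.5070+0.3130) + (1/10)(0.7310+0.5070) + (1/10)(1.0000+0.7310)
  = 0.0006 + 0.0020 + 0.0045 + 0.0080 + 0.0143 + 0.0291 + 0.0510 + 0.0820 + 0.1238 + 0.1731 = 0.4884
G = 1 − 0.4884 = 0.5116

0.512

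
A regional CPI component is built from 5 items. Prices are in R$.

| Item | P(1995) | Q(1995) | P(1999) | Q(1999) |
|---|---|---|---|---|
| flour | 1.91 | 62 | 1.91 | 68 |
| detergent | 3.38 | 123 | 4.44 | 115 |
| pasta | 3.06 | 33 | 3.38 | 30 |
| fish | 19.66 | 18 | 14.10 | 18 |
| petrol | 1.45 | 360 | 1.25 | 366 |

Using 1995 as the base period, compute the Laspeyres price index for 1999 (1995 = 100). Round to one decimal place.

97.9

Laspeyres price index uses base-period quantities as weights.
ΣP(1999)·Q(1995) = 1.91×62 + 4.44×123 + 3.38×33 + 14.10×18 + 1.25×360 = 118.42 + 546.12 + 111.54 + 253.8 + 450 = 1479.88
ΣP(1995)·Q(1995) = 1.91×62 + 3.38×123 + 3.06×33 + 19.66×18 + 1.45×360 = 118.42 + 415.74 + 100.98 + 353.88 + 522 = 1511.02
Index = 1479.88 / 1511.02 × 100 = 97.9391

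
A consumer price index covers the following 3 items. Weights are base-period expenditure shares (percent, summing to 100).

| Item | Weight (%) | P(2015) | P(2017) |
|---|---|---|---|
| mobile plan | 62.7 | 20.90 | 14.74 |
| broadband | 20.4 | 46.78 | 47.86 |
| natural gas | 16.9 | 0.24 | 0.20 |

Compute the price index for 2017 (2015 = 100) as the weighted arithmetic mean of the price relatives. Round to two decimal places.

79.17

mobile plan: 62.7 × (14.74/20.90) = 62.7 × 0.705263 = 44.2200
broadband: 20.4 × (47.86/46.78) = 20.4 × 1.023087 = 20.8710
natural gas: 16.9 × (0.20/0.24) = 16.9 × 0.833333 = 14.0833
Index = Σ wᵢ·(p₁ᵢ/p₀ᵢ) = 44.2200 + 20.8710 + 14.0833 = 79.1743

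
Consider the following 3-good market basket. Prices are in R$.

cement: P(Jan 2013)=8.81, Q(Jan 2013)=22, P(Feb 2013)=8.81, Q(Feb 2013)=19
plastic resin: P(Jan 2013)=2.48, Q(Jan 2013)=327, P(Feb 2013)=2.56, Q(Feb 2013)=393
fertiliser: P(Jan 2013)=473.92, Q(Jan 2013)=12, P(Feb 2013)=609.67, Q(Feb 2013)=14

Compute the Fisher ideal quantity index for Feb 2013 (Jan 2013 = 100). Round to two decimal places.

116.27

Laspeyres component (base-period weights):
ΣP(Jan 2013)Q(Feb 2013) = 8.81×19 + 2.48×393 + 473.92×14 = 167.39 + 974.64 + 6634.88 = 7776.91
ΣP(Jan 2013)Q(Jan 2013) = 8.81×22 + 2.48×327 + 473.92×12 = 193.82 + 810.96 + 5687.04 = 6691.82
L = 7776.91 / 6691.82 × 100 = 116.2152
Paasche component (current-period weights):
ΣP(Feb 2013)Q(Feb 2013) = 8.81×19 + 2.56×393 + 609.67×14 = 167.39 + 1006.08 + 8535.38 = 9708.85
ΣP(Feb 2013)Q(Jan 2013) = 8.81×22 + 2.56×327 + 609.67×12 = 193.82 + 837.12 + 7316.04 = 8346.98
P = 9708.85 / 8346.98 × 100 = 116.3157
Fisher = √(L × P) = √(116.2152 × 116.3157) = 116.2654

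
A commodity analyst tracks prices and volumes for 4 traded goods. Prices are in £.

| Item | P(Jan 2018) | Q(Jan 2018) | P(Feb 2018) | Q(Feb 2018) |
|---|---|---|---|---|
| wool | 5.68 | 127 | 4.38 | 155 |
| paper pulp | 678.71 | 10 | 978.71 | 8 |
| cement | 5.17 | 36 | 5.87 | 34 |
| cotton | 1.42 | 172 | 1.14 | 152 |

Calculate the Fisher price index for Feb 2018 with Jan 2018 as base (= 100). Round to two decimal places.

Laspeyres component (base-period weights):
ΣP(Feb 2018)Q(Jan 2018) = 4.38×127 + 978.71×10 + 5.87×36 + 1.14×172 = 556.26 + 9787.1 + 211.32 + 196.08 = 10750.76
ΣP(Jan 2018)Q(Jan 2018) = 5.68×127 + 678.71×10 + 5.17×36 + 1.42×172 = 721.36 + 6787.1 + 186.12 + 244.24 = 7938.82
L = 10750.76 / 7938.82 × 100 = 135.4201
Paasche component (current-period weights):
ΣP(Feb 2018)Q(Feb 2018) = 4.38×155 + 978.71×8 + 5.87×34 + 1.14×152 = 678.9 + 7829.68 + 199.58 + 173.28 = 8881.44
ΣP(Jan 2018)Q(Feb 2018) = 5.68×155 + 678.71×8 + 5.17×34 + 1.42×152 = 880.4 + 5429.68 + 175.78 + 215.84 = 6701.7
P = 8881.44 / 6701.7 × 100 = 132.5252
Fisher = √(L × P) = √(135.4201 × 132.5252) = 133.9648

133.96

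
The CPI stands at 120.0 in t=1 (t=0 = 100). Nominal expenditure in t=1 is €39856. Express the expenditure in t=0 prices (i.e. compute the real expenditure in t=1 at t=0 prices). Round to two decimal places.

Real = Nominal ÷ (Index/100) = 39856 ÷ (120.0/100)
     = 39856 ÷ 1.200 = 33213.3333

33213.33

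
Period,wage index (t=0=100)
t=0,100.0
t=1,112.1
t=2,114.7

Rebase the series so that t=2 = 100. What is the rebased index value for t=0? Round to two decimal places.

Rebased(t=0) = 100.0 / 114.7 × 100 = 87.1840

87.18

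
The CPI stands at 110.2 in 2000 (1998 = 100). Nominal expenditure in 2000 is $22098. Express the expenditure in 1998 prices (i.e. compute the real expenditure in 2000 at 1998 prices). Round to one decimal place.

20052.6

Real = Nominal ÷ (Index/100) = 22098 ÷ (110.2/100)
     = 22098 ÷ 1.102 = 20052.6316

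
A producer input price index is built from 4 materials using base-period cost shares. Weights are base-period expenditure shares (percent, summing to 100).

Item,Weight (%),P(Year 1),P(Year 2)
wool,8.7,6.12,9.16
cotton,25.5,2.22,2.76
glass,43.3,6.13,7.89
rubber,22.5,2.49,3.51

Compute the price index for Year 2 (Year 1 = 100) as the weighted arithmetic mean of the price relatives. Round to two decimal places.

wool: 8.7 × (9.16/6.12) = 8.7 × 1.496732 = 13.0216
cotton: 25.5 × (2.76/2.22) = 25.5 × 1.243243 = 31.7027
glass: 43.3 × (7.89/6.13) = 43.3 × 1.287113 = 55.7320
rubber: 22.5 × (3.51/2.49) = 22.5 × 1.409639 = 31.7169
Index = Σ wᵢ·(p₁ᵢ/p₀ᵢ) = 13.0216 + 31.7027 + 55.7320 + 31.7169 = 132.1731

132.17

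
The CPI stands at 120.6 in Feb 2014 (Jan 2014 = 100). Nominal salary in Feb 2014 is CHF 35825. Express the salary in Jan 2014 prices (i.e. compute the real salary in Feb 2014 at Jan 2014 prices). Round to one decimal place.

29705.6

Real = Nominal ÷ (Index/100) = 35825 ÷ (120.6/100)
     = 35825 ÷ 1.206 = 29705.6385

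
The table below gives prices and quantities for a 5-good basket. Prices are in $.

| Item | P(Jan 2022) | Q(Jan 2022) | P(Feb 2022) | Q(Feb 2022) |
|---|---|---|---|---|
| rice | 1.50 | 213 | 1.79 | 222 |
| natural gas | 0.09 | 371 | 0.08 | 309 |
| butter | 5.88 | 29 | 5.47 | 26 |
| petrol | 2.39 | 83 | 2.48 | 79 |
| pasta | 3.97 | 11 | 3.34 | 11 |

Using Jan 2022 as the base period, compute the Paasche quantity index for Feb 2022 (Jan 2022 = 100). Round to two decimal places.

Paasche quantity index uses current-period prices as weights.
ΣP(Feb 2022)·Q(Feb 2022) = 1.79×222 + 0.08×309 + 5.47×26 + 2.48×79 + 3.34×11 = 397.38 + 24.72 + 142.22 + 195.92 + 36.74 = 796.98
ΣP(Feb 2022)·Q(Jan 2022) = 1.79×213 + 0.08×371 + 5.47×29 + 2.48×83 + 3.34×11 = 381.27 + 29.68 + 158.63 + 205.84 + 36.74 = 812.16
Index = 796.98 / 812.16 × 100 = 98.1309

98.13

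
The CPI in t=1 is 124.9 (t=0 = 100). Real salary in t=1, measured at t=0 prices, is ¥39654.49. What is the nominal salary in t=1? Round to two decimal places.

49528.46

Nominal = Real × (Index/100) = 39654.49 × (124.9/100)
        = 39654.49 × 1.249 = 49528.4580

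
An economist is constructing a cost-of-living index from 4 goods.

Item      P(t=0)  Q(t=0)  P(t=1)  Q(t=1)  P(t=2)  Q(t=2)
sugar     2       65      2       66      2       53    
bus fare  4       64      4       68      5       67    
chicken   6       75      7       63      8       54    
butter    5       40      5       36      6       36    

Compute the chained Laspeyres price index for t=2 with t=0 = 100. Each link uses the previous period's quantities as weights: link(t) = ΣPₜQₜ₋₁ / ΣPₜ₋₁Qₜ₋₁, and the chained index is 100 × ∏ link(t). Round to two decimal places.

124.71

Link t=0→t=1:
ΣP(t=1)Q(t=0) = 2×65 + 4×64 + 7×75 + 5×40 = 130 + 256 + 525 + 200 = 1111
ΣP(t=0)Q(t=0) = 2×65 + 4×64 + 6×75 + 5×40 = 130 + 256 + 450 + 200 = 1036
link = 1111/1036 = 1.072394
Link t=1→t=2:
ΣP(t=2)Q(t=1) = 2×66 + 5×68 + 8×63 + 6×36 = 132 + 340 + 504 + 216 = 1192
ΣP(t=1)Q(t=1) = 2×66 + 4×68 + 7×63 + 5×36 = 132 + 272 + 441 + 180 = 1025
link = 1192/1025 = 1.162927
Chained index = 100 × 1.072394 × 1.162927 = 124.7116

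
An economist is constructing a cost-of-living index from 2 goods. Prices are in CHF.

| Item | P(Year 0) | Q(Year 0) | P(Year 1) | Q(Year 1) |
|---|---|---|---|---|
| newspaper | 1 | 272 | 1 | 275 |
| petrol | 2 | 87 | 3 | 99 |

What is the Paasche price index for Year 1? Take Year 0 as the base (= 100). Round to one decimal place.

Paasche price index uses current-period quantities as weights.
ΣP(Year 1)·Q(Year 1) = 1×275 + 3×99 = 275 + 297 = 572
ΣP(Year 0)·Q(Year 1) = 1×275 + 2×99 = 275 + 198 = 473
Index = 572 / 473 × 100 = 120.9302

120.9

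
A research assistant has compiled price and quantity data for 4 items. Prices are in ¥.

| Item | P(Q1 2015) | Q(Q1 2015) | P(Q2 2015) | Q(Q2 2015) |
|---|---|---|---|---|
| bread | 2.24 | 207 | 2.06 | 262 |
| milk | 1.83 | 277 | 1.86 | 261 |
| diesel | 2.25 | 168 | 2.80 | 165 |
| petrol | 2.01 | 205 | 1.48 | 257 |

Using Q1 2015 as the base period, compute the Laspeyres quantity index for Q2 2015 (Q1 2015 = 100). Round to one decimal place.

Laspeyres quantity index uses base-period prices as weights.
ΣP(Q1 2015)·Q(Q2 2015) = 2.24×262 + 1.83×261 + 2.25×165 + 2.01×257 = 586.88 + 477.63 + 371.25 + 516.57 = 1952.33
ΣP(Q1 2015)·Q(Q1 2015) = 2.24×207 + 1.83×277 + 2.25×168 + 2.01×205 = 463.68 + 506.91 + 378 + 412.05 = 1760.64
Index = 1952.33 / 1760.64 × 100 = 110.8875

110.9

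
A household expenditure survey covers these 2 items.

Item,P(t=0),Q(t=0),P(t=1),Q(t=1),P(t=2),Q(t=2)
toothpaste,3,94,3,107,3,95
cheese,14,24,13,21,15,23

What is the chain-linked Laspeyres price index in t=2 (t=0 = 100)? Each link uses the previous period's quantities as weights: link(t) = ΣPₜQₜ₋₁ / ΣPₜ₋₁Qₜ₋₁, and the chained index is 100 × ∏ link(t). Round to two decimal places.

Link t=0→t=1:
ΣP(t=1)Q(t=0) = 3×94 + 13×24 = 282 + 312 = 594
ΣP(t=0)Q(t=0) = 3×94 + 14×24 = 282 + 336 = 618
link = 594/618 = 0.961165
Link t=1→t=2:
ΣP(t=2)Q(t=1) = 3×107 + 15×21 = 321 + 315 = 636
ΣP(t=1)Q(t=1) = 3×107 + 13×21 = 321 + 273 = 594
link = 636/594 = 1.070707
Chained index = 100 × 0.961165 × 1.070707 = 102.9126

102.91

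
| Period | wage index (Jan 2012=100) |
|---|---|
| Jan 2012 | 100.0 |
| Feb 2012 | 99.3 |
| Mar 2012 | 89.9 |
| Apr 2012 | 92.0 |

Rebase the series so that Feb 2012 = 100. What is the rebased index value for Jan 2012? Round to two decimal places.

100.70

Rebased(Jan 2012) = 100.0 / 99.3 × 100 = 100.7049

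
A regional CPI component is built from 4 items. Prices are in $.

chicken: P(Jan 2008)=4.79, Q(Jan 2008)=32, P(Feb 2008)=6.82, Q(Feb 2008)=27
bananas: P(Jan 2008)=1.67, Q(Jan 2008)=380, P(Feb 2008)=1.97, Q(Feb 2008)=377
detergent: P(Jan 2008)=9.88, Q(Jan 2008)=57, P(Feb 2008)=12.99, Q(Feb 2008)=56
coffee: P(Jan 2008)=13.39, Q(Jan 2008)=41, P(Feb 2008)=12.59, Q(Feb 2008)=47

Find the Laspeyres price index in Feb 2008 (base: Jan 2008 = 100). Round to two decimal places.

Laspeyres price index uses base-period quantities as weights.
ΣP(Feb 2008)·Q(Jan 2008) = 6.82×32 + 1.97×380 + 12.99×57 + 12.59×41 = 218.24 + 748.6 + 740.43 + 516.19 = 2223.46
ΣP(Jan 2008)·Q(Jan 2008) = 4.79×32 + 1.67×380 + 9.88×57 + 13.39×41 = 153.28 + 634.6 + 563.16 + 548.99 = 1900.03
Index = 2223.46 / 1900.03 × 100 = 117.0224

117.02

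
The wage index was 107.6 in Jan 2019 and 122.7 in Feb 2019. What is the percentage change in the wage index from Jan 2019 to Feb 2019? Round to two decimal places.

14.03%

Change = (122.7 − 107.6) / 107.6 × 100
       = 15.1 / 107.6 × 100 = 14.0335%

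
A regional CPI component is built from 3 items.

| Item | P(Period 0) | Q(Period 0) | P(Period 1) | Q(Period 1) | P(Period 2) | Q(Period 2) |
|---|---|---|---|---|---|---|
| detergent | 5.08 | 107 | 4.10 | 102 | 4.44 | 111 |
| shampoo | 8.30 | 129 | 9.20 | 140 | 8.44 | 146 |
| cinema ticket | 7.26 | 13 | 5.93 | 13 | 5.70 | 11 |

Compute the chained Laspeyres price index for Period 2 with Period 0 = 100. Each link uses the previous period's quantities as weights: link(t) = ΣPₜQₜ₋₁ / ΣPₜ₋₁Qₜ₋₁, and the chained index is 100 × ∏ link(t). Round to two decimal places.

Link Period 0→Period 1:
ΣP(Period 1)Q(Period 0) = 4.10×107 + 9.20×129 + 5.93×13 = 438.7 + 1186.8 + 77.09 = 1702.59
ΣP(Period 0)Q(Period 0) = 5.08×107 + 8.30×129 + 7.26×13 = 543.56 + 1070.7 + 94.38 = 1708.64
link = 1702.59/1708.64 = 0.996459
Link Period 1→Period 2:
ΣP(Period 2)Q(Period 1) = 4.44×102 + 8.44×140 + 5.70×13 = 452.88 + 1181.6 + 74.1 = 1708.58
ΣP(Period 1)Q(Period 1) = 4.10×102 + 9.20×140 + 5.93×13 = 418.2 + 1288 + 77.09 = 1783.29
link = 1708.58/1783.29 = 0.958106
Chained index = 100 × 0.996459 × 0.958106 = 95.4713

95.47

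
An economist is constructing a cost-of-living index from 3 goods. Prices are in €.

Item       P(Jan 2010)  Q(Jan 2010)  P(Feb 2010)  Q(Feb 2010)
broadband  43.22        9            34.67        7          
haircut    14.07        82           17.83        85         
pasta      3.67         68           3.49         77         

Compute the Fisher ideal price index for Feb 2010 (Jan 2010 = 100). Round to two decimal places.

Laspeyres component (base-period weights):
ΣP(Feb 2010)Q(Jan 2010) = 34.67×9 + 17.83×82 + 3.49×68 = 312.03 + 1462.06 + 237.32 = 2011.41
ΣP(Jan 2010)Q(Jan 2010) = 43.22×9 + 14.07×82 + 3.67×68 = 388.98 + 1153.74 + 249.56 = 1792.28
L = 2011.41 / 1792.28 × 100 = 112.2263
Paasche component (current-period weights):
ΣP(Feb 2010)Q(Feb 2010) = 34.67×7 + 17.83×85 + 3.49×77 = 242.69 + 1515.55 + 268.73 = 2026.97
ΣP(Jan 2010)Q(Feb 2010) = 43.22×7 + 14.07×85 + 3.67×77 = 302.54 + 1195.95 + 282.59 = 1781.08
P = 2026.97 / 1781.08 × 100 = 113.8057
Fisher = √(L × P) = √(112.2263 × 113.8057) = 113.0132

113.01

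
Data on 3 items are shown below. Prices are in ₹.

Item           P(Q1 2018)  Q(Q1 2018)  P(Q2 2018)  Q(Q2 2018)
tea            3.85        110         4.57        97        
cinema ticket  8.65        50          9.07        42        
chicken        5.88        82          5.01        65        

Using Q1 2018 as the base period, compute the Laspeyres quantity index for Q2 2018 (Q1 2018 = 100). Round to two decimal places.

83.62

Laspeyres quantity index uses base-period prices as weights.
ΣP(Q1 2018)·Q(Q2 2018) = 3.85×97 + 8.65×42 + 5.88×65 = 373.45 + 363.3 + 382.2 = 1118.95
ΣP(Q1 2018)·Q(Q1 2018) = 3.85×110 + 8.65×50 + 5.88×82 = 423.5 + 432.5 + 482.16 = 1338.16
Index = 1118.95 / 1338.16 × 100 = 83.6186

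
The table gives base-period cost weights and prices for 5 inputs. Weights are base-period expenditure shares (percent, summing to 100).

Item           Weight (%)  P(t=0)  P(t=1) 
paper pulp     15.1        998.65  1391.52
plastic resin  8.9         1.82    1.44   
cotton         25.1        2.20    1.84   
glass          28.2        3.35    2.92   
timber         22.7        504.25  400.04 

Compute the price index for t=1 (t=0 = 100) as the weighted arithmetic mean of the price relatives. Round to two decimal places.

91.66

paper pulp: 15.1 × (1391.52/998.65) = 15.1 × 1.393401 = 21.0404
plastic resin: 8.9 × (1.44/1.82) = 8.9 × 0.791209 = 7.0418
cotton: 25.1 × (1.84/2.20) = 25.1 × 0.836364 = 20.9927
glass: 28.2 × (2.92/3.35) = 28.2 × 0.871642 = 24.5803
timber: 22.7 × (400.04/504.25) = 22.7 × 0.793337 = 18.0087
Index = Σ wᵢ·(p₁ᵢ/p₀ᵢ) = 21.0404 + 7.0418 + 20.9927 + 24.5803 + 18.0087 = 91.6639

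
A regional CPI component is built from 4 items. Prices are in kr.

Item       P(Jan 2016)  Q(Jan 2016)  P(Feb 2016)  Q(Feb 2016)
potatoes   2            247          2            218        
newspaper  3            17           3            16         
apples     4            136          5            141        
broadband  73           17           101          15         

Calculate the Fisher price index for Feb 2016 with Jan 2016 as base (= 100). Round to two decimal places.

Laspeyres component (base-period weights):
ΣP(Feb 2016)Q(Jan 2016) = 2×247 + 3×17 + 5×136 + 101×17 = 494 + 51 + 680 + 1717 = 2942
ΣP(Jan 2016)Q(Jan 2016) = 2×247 + 3×17 + 4×136 + 73×17 = 494 + 51 + 544 + 1241 = 2330
L = 2942 / 2330 × 100 = 126.2661
Paasche component (current-period weights):
ΣP(Feb 2016)Q(Feb 2016) = 2×218 + 3×16 + 5×141 + 101×15 = 436 + 48 + 705 + 1515 = 2704
ΣP(Jan 2016)Q(Feb 2016) = 2×218 + 3×16 + 4×141 + 73×15 = 436 + 48 + 564 + 1095 = 2143
P = 2704 / 2143 × 100 = 126.1783
Fisher = √(L × P) = √(126.2661 × 126.1783) = 126.2222

126.22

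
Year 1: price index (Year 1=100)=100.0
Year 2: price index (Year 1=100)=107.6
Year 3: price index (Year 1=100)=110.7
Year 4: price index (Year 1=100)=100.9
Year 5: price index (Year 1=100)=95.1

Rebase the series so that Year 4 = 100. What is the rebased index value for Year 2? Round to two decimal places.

106.64

Rebased(Year 2) = 107.6 / 100.9 × 100 = 106.6402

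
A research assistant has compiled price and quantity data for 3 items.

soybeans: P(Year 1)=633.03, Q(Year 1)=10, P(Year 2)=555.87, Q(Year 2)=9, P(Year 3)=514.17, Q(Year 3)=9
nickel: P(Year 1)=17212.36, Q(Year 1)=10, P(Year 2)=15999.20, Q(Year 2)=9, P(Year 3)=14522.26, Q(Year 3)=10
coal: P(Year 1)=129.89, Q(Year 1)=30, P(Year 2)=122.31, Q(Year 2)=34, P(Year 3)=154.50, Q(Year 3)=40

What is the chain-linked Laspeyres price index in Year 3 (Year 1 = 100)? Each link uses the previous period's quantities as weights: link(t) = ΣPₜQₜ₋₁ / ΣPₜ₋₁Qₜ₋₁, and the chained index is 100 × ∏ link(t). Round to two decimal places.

85.18

Link Year 1→Year 2:
ΣP(Year 2)Q(Year 1) = 555.87×10 + 15999.20×10 + 122.31×30 = 5558.7 + 159992 + 3669.3 = 169220
ΣP(Year 1)Q(Year 1) = 633.03×10 + 17212.36×10 + 129.89×30 = 6330.3 + 172123.6 + 3896.7 = 182350.6
link = 169220/182350.6 = 0.927993
Link Year 2→Year 3:
ΣP(Year 3)Q(Year 2) = 514.17×9 + 14522.26×9 + 154.50×34 = 4627.53 + 130700.34 + 5253 = 140580.87
ΣP(Year 2)Q(Year 2) = 555.87×9 + 15999.20×9 + 122.31×34 = 5002.83 + 143992.8 + 4158.54 = 153154.17
link = 140580.87/153154.17 = 0.917904
Chained index = 100 × 0.927993 × 0.917904 = 85.1808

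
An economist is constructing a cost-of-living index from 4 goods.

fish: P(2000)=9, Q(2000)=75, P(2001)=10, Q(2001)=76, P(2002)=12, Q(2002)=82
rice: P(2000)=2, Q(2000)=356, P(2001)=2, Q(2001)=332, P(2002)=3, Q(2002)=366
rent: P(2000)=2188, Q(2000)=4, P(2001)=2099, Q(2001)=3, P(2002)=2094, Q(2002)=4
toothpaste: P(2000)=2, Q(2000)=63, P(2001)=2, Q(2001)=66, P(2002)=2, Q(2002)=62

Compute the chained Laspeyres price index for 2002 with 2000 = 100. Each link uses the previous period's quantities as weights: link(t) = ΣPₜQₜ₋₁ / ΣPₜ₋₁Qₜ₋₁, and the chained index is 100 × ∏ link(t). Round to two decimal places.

103.07

Link 2000→2001:
ΣP(2001)Q(2000) = 10×75 + 2×356 + 2099×4 + 2×63 = 750 + 712 + 8396 + 126 = 9984
ΣP(2000)Q(2000) = 9×75 + 2×356 + 2188×4 + 2×63 = 675 + 712 + 8752 + 126 = 10265
link = 9984/10265 = 0.972625
Link 2001→2002:
ΣP(2002)Q(2001) = 12×76 + 3×332 + 2094×3 + 2×66 = 912 + 996 + 6282 + 132 = 8322
ΣP(2001)Q(2001) = 10×76 + 2×332 + 2099×3 + 2×66 = 760 + 664 + 6297 + 132 = 7853
link = 8322/7853 = 1.059722
Chained index = 100 × 0.972625 × 1.059722 = 103.0713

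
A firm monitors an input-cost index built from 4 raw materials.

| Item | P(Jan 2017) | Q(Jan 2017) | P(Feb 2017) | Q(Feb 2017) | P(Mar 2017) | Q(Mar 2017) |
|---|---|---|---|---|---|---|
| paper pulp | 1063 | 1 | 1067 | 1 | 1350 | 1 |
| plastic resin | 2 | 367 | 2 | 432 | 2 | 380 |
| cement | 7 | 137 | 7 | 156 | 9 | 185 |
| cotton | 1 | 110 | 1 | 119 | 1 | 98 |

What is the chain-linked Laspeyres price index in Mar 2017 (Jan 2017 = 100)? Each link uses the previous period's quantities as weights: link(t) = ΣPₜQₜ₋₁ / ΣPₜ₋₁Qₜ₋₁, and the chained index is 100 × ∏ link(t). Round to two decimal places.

119.10

Link Jan 2017→Feb 2017:
ΣP(Feb 2017)Q(Jan 2017) = 1067×1 + 2×367 + 7×137 + 1×110 = 1067 + 734 + 959 + 110 = 2870
ΣP(Jan 2017)Q(Jan 2017) = 1063×1 + 2×367 + 7×137 + 1×110 = 1063 + 734 + 959 + 110 = 2866
link = 2870/2866 = 1.001396
Link Feb 2017→Mar 2017:
ΣP(Mar 2017)Q(Feb 2017) = 1350×1 + 2×432 + 9×156 + 1×119 = 1350 + 864 + 1404 + 119 = 3737
ΣP(Feb 2017)Q(Feb 2017) = 1067×1 + 2×432 + 7×156 + 1×119 = 1067 + 864 + 1092 + 119 = 3142
link = 3737/3142 = 1.189370
Chained index = 100 × 1.001396 × 1.189370 = 119.1030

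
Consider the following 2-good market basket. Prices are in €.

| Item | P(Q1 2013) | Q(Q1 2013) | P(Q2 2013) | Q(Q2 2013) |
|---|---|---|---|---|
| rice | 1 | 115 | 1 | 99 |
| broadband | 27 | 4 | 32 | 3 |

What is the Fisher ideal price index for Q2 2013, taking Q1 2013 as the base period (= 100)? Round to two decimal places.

Laspeyres component (base-period weights):
ΣP(Q2 2013)Q(Q1 2013) = 1×115 + 32×4 = 115 + 128 = 243
ΣP(Q1 2013)Q(Q1 2013) = 1×115 + 27×4 = 115 + 108 = 223
L = 243 / 223 × 100 = 108.9686
Paasche component (current-period weights):
ΣP(Q2 2013)Q(Q2 2013) = 1×99 + 32×3 = 99 + 96 = 195
ΣP(Q1 2013)Q(Q2 2013) = 1×99 + 27×3 = 99 + 81 = 180
P = 195 / 180 × 100 = 108.3333
Fisher = √(L × P) = √(108.9686 × 108.3333) = 108.6505

108.65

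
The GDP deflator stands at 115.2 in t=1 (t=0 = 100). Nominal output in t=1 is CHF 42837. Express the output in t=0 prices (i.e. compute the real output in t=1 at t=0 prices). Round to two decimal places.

Real = Nominal ÷ (Index/100) = 42837 ÷ (115.2/100)
     = 42837 ÷ 1.152 = 37184.8958

37184.90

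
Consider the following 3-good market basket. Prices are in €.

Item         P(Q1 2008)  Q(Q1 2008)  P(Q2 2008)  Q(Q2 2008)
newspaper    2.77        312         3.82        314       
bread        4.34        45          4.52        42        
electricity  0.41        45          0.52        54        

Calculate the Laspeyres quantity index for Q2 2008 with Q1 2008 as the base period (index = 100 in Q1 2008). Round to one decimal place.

Laspeyres quantity index uses base-period prices as weights.
ΣP(Q1 2008)·Q(Q2 2008) = 2.77×314 + 4.34×42 + 0.41×54 = 869.78 + 182.28 + 22.14 = 1074.2
ΣP(Q1 2008)·Q(Q1 2008) = 2.77×312 + 4.34×45 + 0.41×45 = 864.24 + 195.3 + 18.45 = 1077.99
Index = 1074.2 / 1077.99 × 100 = 99.6484

99.6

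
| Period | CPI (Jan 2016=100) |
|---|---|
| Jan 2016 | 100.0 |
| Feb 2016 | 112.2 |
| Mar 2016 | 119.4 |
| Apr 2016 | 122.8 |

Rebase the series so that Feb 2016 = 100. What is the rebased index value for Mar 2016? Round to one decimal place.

Rebased(Mar 2016) = 119.4 / 112.2 × 100 = 106.4171

106.4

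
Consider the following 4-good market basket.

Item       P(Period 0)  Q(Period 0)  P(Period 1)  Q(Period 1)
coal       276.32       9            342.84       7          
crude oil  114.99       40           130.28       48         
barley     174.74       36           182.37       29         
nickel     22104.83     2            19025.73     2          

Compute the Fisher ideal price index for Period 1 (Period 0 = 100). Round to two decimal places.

91.77

Laspeyres component (base-period weights):
ΣP(Period 1)Q(Period 0) = 342.84×9 + 130.28×40 + 182.37×36 + 19025.73×2 = 3085.56 + 5211.2 + 6565.32 + 38051.46 = 52913.54
ΣP(Period 0)Q(Period 0) = 276.32×9 + 114.99×40 + 174.74×36 + 22104.83×2 = 2486.88 + 4599.6 + 6290.64 + 44209.66 = 57586.78
L = 52913.54 / 57586.78 × 100 = 91.8849
Paasche component (current-period weights):
ΣP(Period 1)Q(Period 1) = 342.84×7 + 130.28×48 + 182.37×29 + 19025.73×2 = 2399.88 + 6253.44 + 5288.73 + 38051.46 = 51993.51
ΣP(Period 0)Q(Period 1) = 276.32×7 + 114.99×48 + 174.74×29 + 22104.83×2 = 1934.24 + 5519.52 + 5067.46 + 44209.66 = 56730.88
P = 51993.51 / 56730.88 × 100 = 91.6494
Fisher = √(L × P) = √(91.8849 × 91.6494) = 91.7671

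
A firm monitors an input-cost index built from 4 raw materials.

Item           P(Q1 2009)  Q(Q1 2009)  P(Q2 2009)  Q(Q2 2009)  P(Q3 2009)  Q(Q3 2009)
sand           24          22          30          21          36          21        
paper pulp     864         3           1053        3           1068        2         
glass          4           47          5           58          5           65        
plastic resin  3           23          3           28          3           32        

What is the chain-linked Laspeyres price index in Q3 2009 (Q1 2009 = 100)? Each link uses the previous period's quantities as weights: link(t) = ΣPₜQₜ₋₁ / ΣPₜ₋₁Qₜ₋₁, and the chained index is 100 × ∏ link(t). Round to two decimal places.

127.11

Link Q1 2009→Q2 2009:
ΣP(Q2 2009)Q(Q1 2009) = 30×22 + 1053×3 + 5×47 + 3×23 = 660 + 3159 + 235 + 69 = 4123
ΣP(Q1 2009)Q(Q1 2009) = 24×22 + 864×3 + 4×47 + 3×23 = 528 + 2592 + 188 + 69 = 3377
link = 4123/3377 = 1.220906
Link Q2 2009→Q3 2009:
ΣP(Q3 2009)Q(Q2 2009) = 36×21 + 1068×3 + 5×58 + 3×28 = 756 + 3204 + 290 + 84 = 4334
ΣP(Q2 2009)Q(Q2 2009) = 30×21 + 1053×3 + 5×58 + 3×28 = 630 + 3159 + 290 + 84 = 4163
link = 4334/4163 = 1.041076
Chained index = 100 × 1.220906 × 1.041076 = 127.1056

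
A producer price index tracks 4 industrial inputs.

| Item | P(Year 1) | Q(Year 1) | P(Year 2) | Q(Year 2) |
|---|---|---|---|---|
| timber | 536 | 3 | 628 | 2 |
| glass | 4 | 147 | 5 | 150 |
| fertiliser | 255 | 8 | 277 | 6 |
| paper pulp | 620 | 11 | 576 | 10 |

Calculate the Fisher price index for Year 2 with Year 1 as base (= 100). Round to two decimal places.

Laspeyres component (base-period weights):
ΣP(Year 2)Q(Year 1) = 628×3 + 5×147 + 277×8 + 576×11 = 1884 + 735 + 2216 + 6336 = 11171
ΣP(Year 1)Q(Year 1) = 536×3 + 4×147 + 255×8 + 620×11 = 1608 + 588 + 2040 + 6820 = 11056
L = 11171 / 11056 × 100 = 101.0402
Paasche component (current-period weights):
ΣP(Year 2)Q(Year 2) = 628×2 + 5×150 + 277×6 + 576×10 = 1256 + 750 + 1662 + 5760 = 9428
ΣP(Year 1)Q(Year 2) = 536×2 + 4×150 + 255×6 + 620×10 = 1072 + 600 + 1530 + 6200 = 9402
P = 9428 / 9402 × 100 = 100.2765
Fisher = √(L × P) = √(101.0402 × 100.2765) = 100.6576

100.66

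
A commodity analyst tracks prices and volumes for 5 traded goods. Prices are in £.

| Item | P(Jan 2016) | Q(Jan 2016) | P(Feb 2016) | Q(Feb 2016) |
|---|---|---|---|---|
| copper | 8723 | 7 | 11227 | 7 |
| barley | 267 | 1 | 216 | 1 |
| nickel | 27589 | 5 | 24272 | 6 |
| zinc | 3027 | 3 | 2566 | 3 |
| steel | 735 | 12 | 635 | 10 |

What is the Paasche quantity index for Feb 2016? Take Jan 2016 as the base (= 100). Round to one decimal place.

Paasche quantity index uses current-period prices as weights.
ΣP(Feb 2016)·Q(Feb 2016) = 11227×7 + 216×1 + 24272×6 + 2566×3 + 635×10 = 78589 + 216 + 145632 + 7698 + 6350 = 238485
ΣP(Feb 2016)·Q(Jan 2016) = 11227×7 + 216×1 + 24272×5 + 2566×3 + 635×12 = 78589 + 216 + 121360 + 7698 + 7620 = 215483
Index = 238485 / 215483 × 100 = 110.6746

110.7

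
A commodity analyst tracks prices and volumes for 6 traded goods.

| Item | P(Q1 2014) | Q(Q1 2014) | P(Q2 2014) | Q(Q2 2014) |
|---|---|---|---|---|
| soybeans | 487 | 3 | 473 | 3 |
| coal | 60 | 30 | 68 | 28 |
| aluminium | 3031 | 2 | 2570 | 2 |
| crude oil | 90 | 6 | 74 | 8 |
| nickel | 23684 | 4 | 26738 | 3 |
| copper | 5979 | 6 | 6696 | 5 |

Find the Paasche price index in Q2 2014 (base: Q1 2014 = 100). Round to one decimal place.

110.7

Paasche price index uses current-period quantities as weights.
ΣP(Q2 2014)·Q(Q2 2014) = 473×3 + 68×28 + 2570×2 + 74×8 + 26738×3 + 6696×5 = 1419 + 1904 + 5140 + 592 + 80214 + 33480 = 122749
ΣP(Q1 2014)·Q(Q2 2014) = 487×3 + 60×28 + 3031×2 + 90×8 + 23684×3 + 5979×5 = 1461 + 1680 + 6062 + 720 + 71052 + 29895 = 110870
Index = 122749 / 110870 × 100 = 110.7144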